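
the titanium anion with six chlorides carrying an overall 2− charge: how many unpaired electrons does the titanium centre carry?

0

Ligand charges: each chloride is −1. With an overall charge of −2 the titanium centre must be in the +4 oxidation state.
Titanium is a group-4 element; Ti(IV) is therefore d⁰.
In an octahedral field the d⁰ configuration is t₂g⁰e_g⁰, giving 0 unpaired electrons.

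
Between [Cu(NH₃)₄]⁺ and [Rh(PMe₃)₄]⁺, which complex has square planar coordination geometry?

For [Cu(NH₃)₄]⁺: Ligand charges: ammonia is neutral. With an overall charge of +1 the copper centre must be in the +1 oxidation state. Copper is a group-11 element; Cu(I) is therefore d¹⁰. A d¹⁰ ion has no crystal-field stabilisation preference between square planar and tetrahedral, so four ligands adopt the sterically favoured tetrahedral geometry. → tetrahedral.
For [Rh(PMe₃)₄]⁺: Ligand charges: trimethylphosphine is neutral. With an overall charge of +1 the rhodium centre must be in the +1 oxidation state. Rh sits in group 9, so the d-electron count is 9 − 1 = 8. A 4d d⁸ ion has a large crystal-field splitting; square planar leaves the high-energy d_{x²−y²} orbital empty and maximises CFSE. → square planar.

[Rh(PMe₃)₄]⁺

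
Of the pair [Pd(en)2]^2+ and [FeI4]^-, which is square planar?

[Pd(en)2]^2+

For [Pd(en)2]^2+: Ligand charges: ethylenediamine is neutral. With an overall charge of +2 the palladium centre must be in the +2 oxidation state. Pd sits in group 10, so the d-electron count is 10 − 2 = 8. A 4d d⁸ ion has a large crystal-field splitting; square planar leaves the high-energy d_{x²−y²} orbital empty and maximises CFSE. → square planar.
For [FeI4]^-: Summing ligand charges against the −1 overall charge gives an oxidation state of +3 for iron. Group 8 minus oxidation state 3 gives a d⁵ configuration. A high-spin d⁵ ion has zero CFSE in either geometry, so four ligands adopt the sterically favoured tetrahedral geometry. → tetrahedral.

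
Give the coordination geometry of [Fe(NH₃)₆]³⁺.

octahedral

Ligand charges: ammonia is neutral. With an overall charge of +3 the iron centre must be in the +3 oxidation state.
Iron is a group-8 element; Fe(III) is therefore d⁵.
With 6 monodentate ligands the coordination number is 6.
Six donors around a single metal centre give an octahedral coordination sphere.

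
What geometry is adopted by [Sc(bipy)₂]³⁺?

Summing ligand charges against the +3 overall charge gives an oxidation state of +3 for scandium.
Scandium is a group-3 element; Sc(III) is therefore d⁰.
Counting donor atoms: 2×2,2′-bipyridine (bidentate) → 4 donors. Coordination number = 4.
A d⁰ ion has no crystal-field stabilisation preference between square planar and tetrahedral, so four ligands adopt the sterically favoured tetrahedral geometry.

tetrahedral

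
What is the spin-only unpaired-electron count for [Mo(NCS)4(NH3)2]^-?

Ligand charges: each isothiocyanate is −1; ammonia is neutral. With an overall charge of −1 the molybdenum centre must be in the +3 oxidation state.
Group 6 minus oxidation state 3 gives a d³ configuration.
In an octahedral field the d³ configuration is t₂g³e_g⁰ (only one arrangement possible), giving 3 unpaired electrons.

3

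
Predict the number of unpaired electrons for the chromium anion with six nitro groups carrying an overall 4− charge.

Each nitro (N-bound nitrite) is −1; balancing the −4 overall charge requires Cr(II).
Group 6 minus oxidation state 2 gives a d⁴ configuration.
The spin state decides the count: Nitro (N-bound nitrite) is a strong-field ligand (high in the spectrochemical series) for a first-row metal, so the complex is low-spin.
An octahedral low-spin d⁴ ion is t₂g⁴e_g⁰, giving 2 unpaired electrons.

2 unpaired electrons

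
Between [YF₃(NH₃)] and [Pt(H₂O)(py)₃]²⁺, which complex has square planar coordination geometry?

[Pt(H₂O)(py)₃]²⁺

For [YF₃(NH₃)]: Summing ligand charges against the 0 overall charge gives an oxidation state of +3 for yttrium. Group 3 minus oxidation state 3 gives a d⁰ configuration. A d⁰ ion has no crystal-field stabilisation preference between square planar and tetrahedral, so four ligands adopt the sterically favoured tetrahedral geometry. → tetrahedral.
For [Pt(H₂O)(py)₃]²⁺: Summing ligand charges against the +2 overall charge gives an oxidation state of +2 for platinum. Pt sits in group 10, so the d-electron count is 10 − 2 = 8. A 5d d⁸ ion has a large crystal-field splitting; square planar leaves the high-energy d_{x²−y²} orbital empty and maximises CFSE. → square planar.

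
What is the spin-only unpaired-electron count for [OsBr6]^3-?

Summing ligand charges against the −3 overall charge gives an oxidation state of +3 for osmium.
Osmium is a group-8 element; Os(III) is therefore d⁵.
The spin state decides the count: a 5d ion has a large Δₒ and is invariably low-spin.
An octahedral low-spin d⁵ ion is t₂g⁵e_g⁰, giving 1 unpaired electron.

1 unpaired electron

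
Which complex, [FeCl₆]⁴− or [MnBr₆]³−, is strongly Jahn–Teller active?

[FeCl₆]⁴−: Each chloride is −1; balancing the −4 overall charge requires Fe(II). Group 8 minus oxidation state 2 gives a d⁶ configuration. Chloride is a weak-field ligand for a first-row metal, so the complex is high-spin. The d⁶ configuration leaves the e_g set evenly filled (or empty) — no strong Jahn–Teller driving force.
[MnBr₆]³−: Each bromide is −1; balancing the −3 overall charge requires Mn(III). Mn sits in group 7, so the d-electron count is 7 − 3 = 4. Bromide is a weak-field ligand for a first-row metal, so the complex is high-spin. The t₂g³e_g¹ (high-spin) configuration has an unevenly filled e_g set; the Jahn–Teller theorem predicts a tetragonal distortion (typically axial elongation) to lift the degeneracy.

[MnBr₆]³−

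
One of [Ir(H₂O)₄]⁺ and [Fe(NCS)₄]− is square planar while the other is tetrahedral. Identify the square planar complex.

For [Ir(H₂O)₄]⁺: Ligand charges: water is neutral. With an overall charge of +1 the iridium centre must be in the +1 oxidation state. Iridium is a group-9 element; Ir(I) is therefore d⁸. A 5d d⁸ ion has a large crystal-field splitting; square planar leaves the high-energy d_{x²−y²} orbital empty and maximises CFSE. → square planar.
For [Fe(NCS)₄]−: Ligand charges: each isothiocyanate is −1. With an overall charge of −1 the iron centre must be in the +3 oxidation state. Iron is a group-8 element; Fe(III) is therefore d⁵. A high-spin d⁵ ion has zero CFSE in either geometry, so four ligands adopt the sterically favoured tetrahedral geometry. → tetrahedral.

[Ir(H₂O)₄]⁺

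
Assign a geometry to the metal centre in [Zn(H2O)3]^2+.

Ligand charges: water is neutral. With an overall charge of +2 the zinc centre must be in the +2 oxidation state.
Zn sits in group 12, so the d-electron count is 12 − 2 = 10.
With 3 monodentate ligands the coordination number is 3.
Three ligands around a d¹⁰ centre minimise repulsion in a trigonal-planar arrangement.

trigonal planar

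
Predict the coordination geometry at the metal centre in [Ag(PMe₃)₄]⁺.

Ligand charges: trimethylphosphine is neutral. With an overall charge of +1 the silver centre must be in the +1 oxidation state.
Silver is a group-11 element; Ag(I) is therefore d¹⁰.
Coordination number: 4.
A d¹⁰ ion has no crystal-field stabilisation preference between square planar and tetrahedral, so four ligands adopt the sterically favoured tetrahedral geometry.

tetrahedral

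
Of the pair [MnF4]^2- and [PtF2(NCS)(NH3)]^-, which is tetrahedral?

[MnF4]^2-

For [MnF4]^2-: Summing ligand charges against the −2 overall charge gives an oxidation state of +2 for manganese. Manganese is a group-7 element; Mn(II) is therefore d⁵. A high-spin d⁵ ion has zero CFSE in either geometry, so four ligands adopt the sterically favoured tetrahedral geometry. → tetrahedral.
For [PtF2(NCS)(NH3)]^-: Summing ligand charges against the −1 overall charge gives an oxidation state of +2 for platinum. Pt sits in group 10, so the d-electron count is 10 − 2 = 8. A 5d d⁸ ion has a large crystal-field splitting; square planar leaves the high-energy d_{x²−y²} orbital empty and maximises CFSE. → square planar.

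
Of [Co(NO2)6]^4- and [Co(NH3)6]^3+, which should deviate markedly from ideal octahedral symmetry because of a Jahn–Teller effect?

[Co(NO2)6]^4-

[Co(NO2)6]^4-: Ligand charges: each nitro (N-bound nitrite) is −1. With an overall charge of −4 the cobalt centre must be in the +2 oxidation state. Cobalt is a group-9 element; Co(II) is therefore d⁷. Nitro (N-bound nitrite) is a strong-field ligand (high in the spectrochemical series) for a first-row metal, so the complex is low-spin. The t₂g⁶e_g¹ (low-spin) configuration has an unevenly filled e_g set; the Jahn–Teller theorem predicts a tetragonal distortion (typically axial elongation) to lift the degeneracy.
[Co(NH3)6]^3+: Ammonia is neutral; balancing the +3 overall charge requires Co(III). Cobalt is a group-9 element; Co(III) is therefore d⁶. Co(III) has an exceptionally large octahedral splitting and is low-spin with essentially every ligand except fluoride. The d⁶ configuration leaves the e_g set evenly filled (or empty) — no strong Jahn–Teller driving force.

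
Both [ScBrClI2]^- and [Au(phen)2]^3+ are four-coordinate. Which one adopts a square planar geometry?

For [ScBrClI2]^-: Ligand charges: each bromide is −1; each chloride is −1; each iodide is −1. With an overall charge of −1 the scandium centre must be in the +3 oxidation state. Scandium is a group-3 element; Sc(III) is therefore d⁰. A d⁰ ion has no crystal-field stabilisation preference between square planar and tetrahedral, so four ligands adopt the sterically favoured tetrahedral geometry. → tetrahedral.
For [Au(phen)2]^3+: 1,10-phenanthroline is neutral; balancing the +3 overall charge requires Au(III). Gold is a group-11 element; Au(III) is therefore d⁸. A 5d d⁸ ion has a large crystal-field splitting; square planar leaves the high-energy d_{x²−y²} orbital empty and maximises CFSE. → square planar.

[Au(phen)2]^3+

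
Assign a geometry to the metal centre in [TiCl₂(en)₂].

Summing ligand charges against the 0 overall charge gives an oxidation state of +2 for titanium.
Group 4 minus oxidation state 2 gives a d² configuration.
Counting donor atoms: 2×chloride (monodentate) → 2 donors; 2×ethylenediamine (bidentate) → 4 donors. Coordination number = 6.
Six donors around a single metal centre give an octahedral coordination sphere.

octahedral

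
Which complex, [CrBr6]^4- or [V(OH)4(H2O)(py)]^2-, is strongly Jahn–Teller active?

[CrBr6]^4-

[CrBr6]^4-: Each bromide is −1; balancing the −4 overall charge requires Cr(II). Cr sits in group 6, so the d-electron count is 6 − 2 = 4. Bromide is a weak-field ligand for a first-row metal, so the complex is high-spin. The t₂g³e_g¹ (high-spin) configuration has an unevenly filled e_g set; the Jahn–Teller theorem predicts a tetragonal distortion (typically axial elongation) to lift the degeneracy.
[V(OH)4(H2O)(py)]^2-: Each hydroxide is −1; water is neutral; pyridine is neutral; balancing the −2 overall charge requires V(II). V sits in group 5, so the d-electron count is 5 − 2 = 3. The d³ configuration leaves the e_g set evenly filled (or empty) — no strong Jahn–Teller driving force.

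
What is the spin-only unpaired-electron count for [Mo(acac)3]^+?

Ligand charges: each acetylacetonate is −1. With an overall charge of +1 the molybdenum centre must be in the +4 oxidation state.
Mo sits in group 6, so the d-electron count is 6 − 4 = 2.
Counting donor atoms: 3×acetylacetonate (bidentate) → 6 donors. Coordination number = 6.
In an octahedral field the d² configuration is t₂g²e_g⁰ (only one arrangement possible), giving 2 unpaired electrons.

2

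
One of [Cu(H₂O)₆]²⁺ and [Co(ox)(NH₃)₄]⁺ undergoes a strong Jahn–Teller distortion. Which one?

[Cu(H₂O)₆]²⁺: Water is neutral; balancing the +2 overall charge requires Cu(II). Copper is a group-11 element; Cu(II) is therefore d⁹. The t₂g⁶e_g³ configuration has an unevenly filled e_g set; the Jahn–Teller theorem predicts a tetragonal distortion (typically axial elongation) to lift the degeneracy.
[Co(ox)(NH₃)₄]⁺: Ligand charges: each oxalate is −2; ammonia is neutral. With an overall charge of +1 the cobalt centre must be in the +3 oxidation state. Cobalt is a group-9 element; Co(III) is therefore d⁶. Co(III) has an exceptionally large octahedral splitting and is low-spin with essentially every ligand except fluoride. The d⁶ configuration leaves the e_g set evenly filled (or empty) — no strong Jahn–Teller driving force.

[Cu(H₂O)₆]²⁺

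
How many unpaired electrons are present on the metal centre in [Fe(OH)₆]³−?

5

Ligand charges: each hydroxide is −1. With an overall charge of −3 the iron centre must be in the +3 oxidation state.
Group 8 minus oxidation state 3 gives a d⁵ configuration.
The spin state decides the count: Hydroxide is a weak-field ligand for a first-row metal, so the complex is high-spin.
An octahedral high-spin d⁵ ion is t₂g³e_g², giving 5 unpaired electrons.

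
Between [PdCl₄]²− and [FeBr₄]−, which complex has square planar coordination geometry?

For [PdCl₄]²−: Ligand charges: each chloride is −1. With an overall charge of −2 the palladium centre must be in the +2 oxidation state. Pd sits in group 10, so the d-electron count is 10 − 2 = 8. A 4d d⁸ ion has a large crystal-field splitting; square planar leaves the high-energy d_{x²−y²} orbital empty and maximises CFSE. → square planar.
For [FeBr₄]−: Each bromide is −1; balancing the −1 overall charge requires Fe(III). Fe sits in group 8, so the d-electron count is 8 − 3 = 5. A high-spin d⁵ ion has zero CFSE in either geometry, so four ligands adopt the sterically favoured tetrahedral geometry. → tetrahedral.

[PdCl₄]²−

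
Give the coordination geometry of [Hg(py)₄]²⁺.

Pyridine is neutral; balancing the +2 overall charge requires Hg(II).
Group 12 minus oxidation state 2 gives a d¹⁰ configuration.
With 4 monodentate ligands the coordination number is 4.
A d¹⁰ ion has no crystal-field stabilisation preference between square planar and tetrahedral, so four ligands adopt the sterically favoured tetrahedral geometry.

tetrahedral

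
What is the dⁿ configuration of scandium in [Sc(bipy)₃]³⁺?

Summing ligand charges against the +3 overall charge gives an oxidation state of +3 for scandium.
Sc sits in group 3, so the d-electron count is 3 − 3 = 0.

d⁰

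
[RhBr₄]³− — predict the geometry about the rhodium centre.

square planar

Ligand charges: each bromide is −1. With an overall charge of −3 the rhodium centre must be in the +1 oxidation state.
Group 9 minus oxidation state 1 gives a d⁸ configuration.
Coordination number: 4.
A 4d d⁸ ion has a large crystal-field splitting; square planar leaves the high-energy d_{x²−y²} orbital empty and maximises CFSE.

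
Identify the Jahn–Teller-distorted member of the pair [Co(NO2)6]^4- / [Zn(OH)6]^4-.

[Co(NO2)6]^4-: Ligand charges: each nitro (N-bound nitrite) is −1. With an overall charge of −4 the cobalt centre must be in the +2 oxidation state. Co sits in group 9, so the d-electron count is 9 − 2 = 7. Nitro (N-bound nitrite) is a strong-field ligand (high in the spectrochemical series) for a first-row metal, so the complex is low-spin. The t₂g⁶e_g¹ (low-spin) configuration has an unevenly filled e_g set; the Jahn–Teller theorem predicts a tetragonal distortion (typically axial elongation) to lift the degeneracy.
[Zn(OH)6]^4-: Each hydroxide is −1; balancing the −4 overall charge requires Zn(II). Zn sits in group 12, so the d-electron count is 12 − 2 = 10. The d¹⁰ configuration leaves the e_g set evenly filled (or empty) — no strong Jahn–Teller driving force.

[Co(NO2)6]^4-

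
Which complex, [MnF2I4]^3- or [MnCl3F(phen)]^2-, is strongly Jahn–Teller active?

[MnF2I4]^3-: Summing ligand charges against the −3 overall charge gives an oxidation state of +3 for manganese. Mn sits in group 7, so the d-electron count is 7 − 3 = 4. Fluoride and iodide are weak-field ligands for a first-row metal, so the complex is high-spin. The t₂g³e_g¹ (high-spin) configuration has an unevenly filled e_g set; the Jahn–Teller theorem predicts a tetragonal distortion (typically axial elongation) to lift the degeneracy.
[MnCl3F(phen)]^2-: Summing ligand charges against the −2 overall charge gives an oxidation state of +2 for manganese. Group 7 minus oxidation state 2 gives a d⁵ configuration. Chloride and fluoride are weak-field ligands for a first-row metal, so the complex is high-spin. The d⁵ configuration leaves the e_g set evenly filled (or empty) — no strong Jahn–Teller driving force.

[MnF2I4]^3-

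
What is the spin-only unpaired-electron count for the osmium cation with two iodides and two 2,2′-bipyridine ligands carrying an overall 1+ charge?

Each iodide is −1; 2,2′-bipyridine is neutral; balancing the +1 overall charge requires Os(III).
Group 8 minus oxidation state 3 gives a d⁵ configuration.
Counting donor atoms: 2×iodide (monodentate) → 2 donors; 2×2,2′-bipyridine (bidentate) → 4 donors. Coordination number = 6.
The spin state decides the count: a 5d ion has a large Δₒ and is invariably low-spin.
An octahedral low-spin d⁵ ion is t₂g⁵e_g⁰, giving 1 unpaired electron.

1 unpaired electron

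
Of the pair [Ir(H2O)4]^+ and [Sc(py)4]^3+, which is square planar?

[Ir(H2O)4]^+

For [Ir(H2O)4]^+: Ligand charges: water is neutral. With an overall charge of +1 the iridium centre must be in the +1 oxidation state. Ir sits in group 9, so the d-electron count is 9 − 1 = 8. A 5d d⁸ ion has a large crystal-field splitting; square planar leaves the high-energy d_{x²−y²} orbital empty and maximises CFSE. → square planar.
For [Sc(py)4]^3+: Ligand charges: pyridine is neutral. With an overall charge of +3 the scandium centre must be in the +3 oxidation state. Scandium is a group-3 element; Sc(III) is therefore d⁰. A d⁰ ion has no crystal-field stabilisation preference between square planar and tetrahedral, so four ligands adopt the sterically favoured tetrahedral geometry. → tetrahedral.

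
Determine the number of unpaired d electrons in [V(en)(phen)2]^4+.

1 unpaired electron

Ligand charges: ethylenediamine is neutral; 1,10-phenanthroline is neutral. With an overall charge of +4 the vanadium centre must be in the +4 oxidation state.
V sits in group 5, so the d-electron count is 5 − 4 = 1.
Counting donor atoms: 1×ethylenediamine (bidentate) → 2 donors; 2×1,10-phenanthroline (bidentate) → 4 donors. Coordination number = 6.
In an octahedral field the d¹ configuration is t₂g¹e_g⁰ (only one arrangement possible), giving 1 unpaired electron.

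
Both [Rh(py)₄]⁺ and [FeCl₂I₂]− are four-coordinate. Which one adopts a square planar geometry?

[Rh(py)₄]⁺

For [Rh(py)₄]⁺: Pyridine is neutral; balancing the +1 overall charge requires Rh(I). Rhodium is a group-9 element; Rh(I) is therefore d⁸. A 4d d⁸ ion has a large crystal-field splitting; square planar leaves the high-energy d_{x²−y²} orbital empty and maximises CFSE. → square planar.
For [FeCl₂I₂]−: Ligand charges: each chloride is −1; each iodide is −1. With an overall charge of −1 the iron centre must be in the +3 oxidation state. Iron is a group-8 element; Fe(III) is therefore d⁵. A high-spin d⁵ ion has zero CFSE in either geometry, so four ligands adopt the sterically favoured tetrahedral geometry. → tetrahedral.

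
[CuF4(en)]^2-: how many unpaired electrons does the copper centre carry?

Ligand charges: each fluoride is −1; ethylenediamine is neutral. With an overall charge of −2 the copper centre must be in the +2 oxidation state.
Copper is a group-11 element; Cu(II) is therefore d⁹.
Counting donor atoms: 4×fluoride (monodentate) → 4 donors; 1×ethylenediamine (bidentate) → 2 donors. Coordination number = 6.
In an octahedral field the d⁹ configuration is t₂g⁶e_g³ (only one arrangement possible), giving 1 unpaired electron.

1 unpaired electron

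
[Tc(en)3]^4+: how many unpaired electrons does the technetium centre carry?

Ethylenediamine is neutral; balancing the +4 overall charge requires Tc(IV).
Group 7 minus oxidation state 4 gives a d³ configuration.
Counting donor atoms: 3×ethylenediamine (bidentate) → 6 donors. Coordination number = 6.
In an octahedral field the d³ configuration is t₂g³e_g⁰ (only one arrangement possible), giving 3 unpaired electrons.

3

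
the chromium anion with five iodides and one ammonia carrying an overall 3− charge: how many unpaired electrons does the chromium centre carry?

4

Ligand charges: each iodide is −1; ammonia is neutral. With an overall charge of −3 the chromium centre must be in the +2 oxidation state.
Group 6 minus oxidation state 2 gives a d⁴ configuration.
The spin state decides the count: Iodide is a weak-field ligand for a first-row metal, so the complex is high-spin.
An octahedral high-spin d⁴ ion is t₂g³e_g¹, giving 4 unpaired electrons.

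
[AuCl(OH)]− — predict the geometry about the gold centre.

Summing ligand charges against the −1 overall charge gives an oxidation state of +1 for gold.
Group 11 minus oxidation state 1 gives a d¹⁰ configuration.
With 2 monodentate ligands the coordination number is 2.
A d¹⁰ ion with only two ligands adopts a linear arrangement (sp hybridisation; no CFSE preference).

linear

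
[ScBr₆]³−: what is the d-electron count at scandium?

Each bromide is −1; balancing the −3 overall charge requires Sc(III).
Sc sits in group 3, so the d-electron count is 3 − 3 = 0.

d⁰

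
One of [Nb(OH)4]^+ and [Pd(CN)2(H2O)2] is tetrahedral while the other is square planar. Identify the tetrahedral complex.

[Nb(OH)4]^+

For [Nb(OH)4]^+: Each hydroxide is −1; balancing the +1 overall charge requires Nb(V). Group 5 minus oxidation state 5 gives a d⁰ configuration. A d⁰ ion has no crystal-field stabilisation preference between square planar and tetrahedral, so four ligands adopt the sterically favoured tetrahedral geometry. → tetrahedral.
For [Pd(CN)2(H2O)2]: Summing ligand charges against the 0 overall charge gives an oxidation state of +2 for palladium. Palladium is a group-10 element; Pd(II) is therefore d⁸. A 4d d⁸ ion has a large crystal-field splitting; square planar leaves the high-energy d_{x²−y²} orbital empty and maximises CFSE. → square planar.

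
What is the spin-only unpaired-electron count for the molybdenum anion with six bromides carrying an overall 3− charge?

Each bromide is −1; balancing the −3 overall charge requires Mo(III).
Molybdenum is a group-6 element; Mo(III) is therefore d³.
In an octahedral field the d³ configuration is t₂g³e_g⁰ (only one arrangement possible), giving 3 unpaired electrons.

3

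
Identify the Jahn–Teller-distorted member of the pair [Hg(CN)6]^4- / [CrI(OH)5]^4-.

[Hg(CN)6]^4-: Ligand charges: each cyanide is −1. With an overall charge of −4 the mercury centre must be in the +2 oxidation state. Group 12 minus oxidation state 2 gives a d¹⁰ configuration. The d¹⁰ configuration leaves the e_g set evenly filled (or empty) — no strong Jahn–Teller driving force.
[CrI(OH)5]^4-: Each iodide is −1; each hydroxide is −1; balancing the −4 overall charge requires Cr(II). Cr sits in group 6, so the d-electron count is 6 − 2 = 4. Hydroxide and iodide are weak-field ligands for a first-row metal, so the complex is high-spin. The t₂g³e_g¹ (high-spin) configuration has an unevenly filled e_g set; the Jahn–Teller theorem predicts a tetragonal distortion (typically axial elongation) to lift the degeneracy.

[CrI(OH)5]^4-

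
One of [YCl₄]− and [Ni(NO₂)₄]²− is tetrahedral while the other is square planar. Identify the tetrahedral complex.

For [YCl₄]−: Each chloride is −1; balancing the −1 overall charge requires Y(III). Y sits in group 3, so the d-electron count is 3 − 3 = 0. A d⁰ ion has no crystal-field stabilisation preference between square planar and tetrahedral, so four ligands adopt the sterically favoured tetrahedral geometry. → tetrahedral.
For [Ni(NO₂)₄]²−: Summing ligand charges against the −2 overall charge gives an oxidation state of +2 for nickel. Group 10 minus oxidation state 2 gives a d⁸ configuration. Nitro (N-bound nitrite) is a strong-field ligand (high in the spectrochemical series). A 3d d⁸ ion with strong-field ligands gains enough CFSE to favour square planar over tetrahedral. → square planar.

[YCl₄]−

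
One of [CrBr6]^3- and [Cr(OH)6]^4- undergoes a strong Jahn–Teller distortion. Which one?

[Cr(OH)6]^4-

[CrBr6]^3-: Ligand charges: each bromide is −1. With an overall charge of −3 the chromium centre must be in the +3 oxidation state. Chromium is a group-6 element; Cr(III) is therefore d³. The d³ configuration leaves the e_g set evenly filled (or empty) — no strong Jahn–Teller driving force.
[Cr(OH)6]^4-: Summing ligand charges against the −4 overall charge gives an oxidation state of +2 for chromium. Group 6 minus oxidation state 2 gives a d⁴ configuration. Hydroxide is a weak-field ligand for a first-row metal, so the complex is high-spin. The t₂g³e_g¹ (high-spin) configuration has an unevenly filled e_g set; the Jahn–Teller theorem predicts a tetragonal distortion (typically axial elongation) to lift the degeneracy.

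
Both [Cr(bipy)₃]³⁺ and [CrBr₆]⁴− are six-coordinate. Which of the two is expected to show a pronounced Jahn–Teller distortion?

[Cr(bipy)₃]³⁺: Summing ligand charges against the +3 overall charge gives an oxidation state of +3 for chromium. Group 6 minus oxidation state 3 gives a d³ configuration. The d³ configuration leaves the e_g set evenly filled (or empty) — no strong Jahn–Teller driving force.
[CrBr₆]⁴−: Ligand charges: each bromide is −1. With an overall charge of −4 the chromium centre must be in the +2 oxidation state. Chromium is a group-6 element; Cr(II) is therefore d⁴. Bromide is a weak-field ligand for a first-row metal, so the complex is high-spin. The t₂g³e_g¹ (high-spin) configuration has an unevenly filled e_g set; the Jahn–Teller theorem predicts a tetragonal distortion (typically axial elongation) to lift the degeneracy.

[CrBr₆]⁴−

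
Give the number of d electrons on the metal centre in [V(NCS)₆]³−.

d2

Ligand charges: each isothiocyanate is −1. With an overall charge of −3 the vanadium centre must be in the +3 oxidation state.
Group 5 minus oxidation state 3 gives a d² configuration.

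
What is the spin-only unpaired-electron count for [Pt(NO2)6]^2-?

Summing ligand charges against the −2 overall charge gives an oxidation state of +4 for platinum.
Pt sits in group 10, so the d-electron count is 10 − 4 = 6.
The spin state decides the count: a 5d ion has a large Δₒ and is invariably low-spin.
An octahedral low-spin d⁶ ion is t₂g⁶e_g⁰, giving 0 unpaired electrons.

0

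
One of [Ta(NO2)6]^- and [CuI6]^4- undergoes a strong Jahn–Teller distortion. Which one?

[CuI6]^4-

[Ta(NO2)6]^-: Each nitro (N-bound nitrite) is −1; balancing the −1 overall charge requires Ta(V). Ta sits in group 5, so the d-electron count is 5 − 5 = 0. The d⁰ configuration leaves the e_g set evenly filled (or empty) — no strong Jahn–Teller driving force.
[CuI6]^4-: Ligand charges: each iodide is −1. With an overall charge of −4 the copper centre must be in the +2 oxidation state. Cu sits in group 11, so the d-electron count is 11 − 2 = 9. The t₂g⁶e_g³ configuration has an unevenly filled e_g set; the Jahn–Teller theorem predicts a tetragonal distortion (typically axial elongation) to lift the degeneracy.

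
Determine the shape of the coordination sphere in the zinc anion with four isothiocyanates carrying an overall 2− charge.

Ligand charges: each isothiocyanate is −1. With an overall charge of −2 the zinc centre must be in the +2 oxidation state.
Zn sits in group 12, so the d-electron count is 12 − 2 = 10.
With 4 monodentate ligands the coordination number is 4.
A d¹⁰ ion has no crystal-field stabilisation preference between square planar and tetrahedral, so four ligands adopt the sterically favoured tetrahedral geometry.

tetrahedral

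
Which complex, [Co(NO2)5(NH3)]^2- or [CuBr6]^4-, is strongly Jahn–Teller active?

[Co(NO2)5(NH3)]^2-: Ligand charges: each nitro (N-bound nitrite) is −1; ammonia is neutral. With an overall charge of −2 the cobalt centre must be in the +3 oxidation state. Cobalt is a group-9 element; Co(III) is therefore d⁶. Co(III) has an exceptionally large octahedral splitting and is low-spin with essentially every ligand except fluoride. The d⁶ configuration leaves the e_g set evenly filled (or empty) — no strong Jahn–Teller driving force.
[CuBr6]^4-: Ligand charges: each bromide is −1. With an overall charge of −4 the copper centre must be in the +2 oxidation state. Group 11 minus oxidation state 2 gives a d⁹ configuration. The t₂g⁶e_g³ configuration has an unevenly filled e_g set; the Jahn–Teller theorem predicts a tetragonal distortion (typically axial elongation) to lift the degeneracy.

[CuBr6]^4-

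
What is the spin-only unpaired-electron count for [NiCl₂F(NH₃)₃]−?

Summing ligand charges against the −1 overall charge gives an oxidation state of +2 for nickel.
Group 10 minus oxidation state 2 gives a d⁸ configuration.
In an octahedral field the d⁸ configuration is t₂g⁶e_g² (only one arrangement possible), giving 2 unpaired electrons.

2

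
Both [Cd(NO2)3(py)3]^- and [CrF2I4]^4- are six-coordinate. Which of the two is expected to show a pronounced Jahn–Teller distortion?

[CrF2I4]^4-

[Cd(NO2)3(py)3]^-: Summing ligand charges against the −1 overall charge gives an oxidation state of +2 for cadmium. Cadmium is a group-12 element; Cd(II) is therefore d¹⁰. The d¹⁰ configuration leaves the e_g set evenly filled (or empty) — no strong Jahn–Teller driving force.
[CrF2I4]^4-: Summing ligand charges against the −4 overall charge gives an oxidation state of +2 for chromium. Group 6 minus oxidation state 2 gives a d⁴ configuration. Fluoride and iodide are weak-field ligands for a first-row metal, so the complex is high-spin. The t₂g³e_g¹ (high-spin) configuration has an unevenly filled e_g set; the Jahn–Teller theorem predicts a tetragonal distortion (typically axial elongation) to lift the degeneracy.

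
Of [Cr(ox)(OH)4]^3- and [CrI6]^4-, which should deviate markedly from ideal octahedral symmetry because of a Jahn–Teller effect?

[Cr(ox)(OH)4]^3-: Summing ligand charges against the −3 overall charge gives an oxidation state of +3 for chromium. Cr sits in group 6, so the d-electron count is 6 − 3 = 3. The d³ configuration leaves the e_g set evenly filled (or empty) — no strong Jahn–Teller driving force.
[CrI6]^4-: Each iodide is −1; balancing the −4 overall charge requires Cr(II). Cr sits in group 6, so the d-electron count is 6 − 2 = 4. Iodide is a weak-field ligand for a first-row metal, so the complex is high-spin. The t₂g³e_g¹ (high-spin) configuration has an unevenly filled e_g set; the Jahn–Teller theorem predicts a tetragonal distortion (typically axial elongation) to lift the degeneracy.

[CrI6]^4-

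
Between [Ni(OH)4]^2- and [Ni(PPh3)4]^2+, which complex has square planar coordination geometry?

For [Ni(OH)4]^2-: Each hydroxide is −1; balancing the −2 overall charge requires Ni(II). Ni sits in group 10, so the d-electron count is 10 − 2 = 8. Hydroxide is a weak-field ligand. With weak-field ligands the CFSE gain from square planar is small, so a 3d d⁸ ion takes the sterically preferred tetrahedral geometry. → tetrahedral.
For [Ni(PPh3)4]^2+: Triphenylphosphine is neutral; balancing the +2 overall charge requires Ni(II). Group 10 minus oxidation state 2 gives a d⁸ configuration. Triphenylphosphine is a strong-field ligand (high in the spectrochemical series). A 3d d⁸ ion with strong-field ligands gains enough CFSE to favour square planar over tetrahedral. → square planar.

[Ni(PPh3)4]^2+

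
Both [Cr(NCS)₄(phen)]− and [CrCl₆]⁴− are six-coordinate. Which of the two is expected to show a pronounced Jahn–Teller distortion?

[CrCl₆]⁴−

[Cr(NCS)₄(phen)]−: Each isothiocyanate is −1; 1,10-phenanthroline is neutral; balancing the −1 overall charge requires Cr(III). Chromium is a group-6 element; Cr(III) is therefore d³. The d³ configuration leaves the e_g set evenly filled (or empty) — no strong Jahn–Teller driving force.
[CrCl₆]⁴−: Each chloride is −1; balancing the −4 overall charge requires Cr(II). Chromium is a group-6 element; Cr(II) is therefore d⁴. Chloride is a weak-field ligand for a first-row metal, so the complex is high-spin. The t₂g³e_g¹ (high-spin) configuration has an unevenly filled e_g set; the Jahn–Teller theorem predicts a tetragonal distortion (typically axial elongation) to lift the degeneracy.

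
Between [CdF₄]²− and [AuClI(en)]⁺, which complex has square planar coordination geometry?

For [CdF₄]²−: Summing ligand charges against the −2 overall charge gives an oxidation state of +2 for cadmium. Cadmium is a group-12 element; Cd(II) is therefore d¹⁰. A d¹⁰ ion has no crystal-field stabilisation preference between square planar and tetrahedral, so four ligands adopt the sterically favoured tetrahedral geometry. → tetrahedral.
For [AuClI(en)]⁺: Ligand charges: each chloride is −1; each iodide is −1; ethylenediamine is neutral. With an overall charge of +1 the gold centre must be in the +3 oxidation state. Au sits in group 11, so the d-electron count is 11 − 3 = 8. A 5d d⁸ ion has a large crystal-field splitting; square planar leaves the high-energy d_{x²−y²} orbital empty and maximises CFSE. → square planar.

[AuClI(en)]⁺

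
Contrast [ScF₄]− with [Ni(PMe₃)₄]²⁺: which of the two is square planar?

[Ni(PMe₃)₄]²⁺

For [ScF₄]−: Summing ligand charges against the −1 overall charge gives an oxidation state of +3 for scandium. Scandium is a group-3 element; Sc(III) is therefore d⁰. A d⁰ ion has no crystal-field stabilisation preference between square planar and tetrahedral, so four ligands adopt the sterically favoured tetrahedral geometry. → tetrahedral.
For [Ni(PMe₃)₄]²⁺: Trimethylphosphine is neutral; balancing the +2 overall charge requires Ni(II). Ni sits in group 10, so the d-electron count is 10 − 2 = 8. Trimethylphosphine is a strong-field ligand (high in the spectrochemical series). A 3d d⁸ ion with strong-field ligands gains enough CFSE to favour square planar over tetrahedral. → square planar.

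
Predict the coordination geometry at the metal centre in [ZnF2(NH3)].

trigonal planar

Each fluoride is −1; ammonia is neutral; balancing the 0 overall charge requires Zn(II).
Group 12 minus oxidation state 2 gives a d¹⁰ configuration.
Coordination number: 3.
Three ligands around a d¹⁰ centre minimise repulsion in a trigonal-planar arrangement.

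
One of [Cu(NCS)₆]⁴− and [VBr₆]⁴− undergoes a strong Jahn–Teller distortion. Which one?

[Cu(NCS)₆]⁴−: Each isothiocyanate is −1; balancing the −4 overall charge requires Cu(II). Cu sits in group 11, so the d-electron count is 11 − 2 = 9. The t₂g⁶e_g³ configuration has an unevenly filled e_g set; the Jahn–Teller theorem predicts a tetragonal distortion (typically axial elongation) to lift the degeneracy.
[VBr₆]⁴−: Ligand charges: each bromide is −1. With an overall charge of −4 the vanadium centre must be in the +2 oxidation state. Vanadium is a group-5 element; V(II) is therefore d³. The d³ configuration leaves the e_g set evenly filled (or empty) — no strong Jahn–Teller driving force.

[Cu(NCS)₆]⁴−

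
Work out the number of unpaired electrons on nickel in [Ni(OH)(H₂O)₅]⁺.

Ligand charges: each hydroxide is −1; water is neutral. With an overall charge of +1 the nickel centre must be in the +2 oxidation state.
Ni sits in group 10, so the d-electron count is 10 − 2 = 8.
In an octahedral field the d⁸ configuration is t₂g⁶e_g² (only one arrangement possible), giving 2 unpaired electrons.

2 unpaired electrons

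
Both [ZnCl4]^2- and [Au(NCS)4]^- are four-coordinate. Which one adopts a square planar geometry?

[Au(NCS)4]^-

For [ZnCl4]^2-: Each chloride is −1; balancing the −2 overall charge requires Zn(II). Zinc is a group-12 element; Zn(II) is therefore d¹⁰. A d¹⁰ ion has no crystal-field stabilisation preference between square planar and tetrahedral, so four ligands adopt the sterically favoured tetrahedral geometry. → tetrahedral.
For [Au(NCS)4]^-: Each isothiocyanate is −1; balancing the −1 overall charge requires Au(III). Group 11 minus oxidation state 3 gives a d⁸ configuration. A 5d d⁸ ion has a large crystal-field splitting; square planar leaves the high-energy d_{x²−y²} orbital empty and maximises CFSE. → square planar.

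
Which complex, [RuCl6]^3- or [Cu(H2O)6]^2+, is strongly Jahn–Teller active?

[RuCl6]^3-: Each chloride is −1; balancing the −3 overall charge requires Ru(III). Group 8 minus oxidation state 3 gives a d⁵ configuration. A 4d ion has a large Δₒ and is invariably low-spin. The d⁵ configuration leaves the e_g set evenly filled (or empty) — no strong Jahn–Teller driving force.
[Cu(H2O)6]^2+: Ligand charges: water is neutral. With an overall charge of +2 the copper centre must be in the +2 oxidation state. Cu sits in group 11, so the d-electron count is 11 − 2 = 9. The t₂g⁶e_g³ configuration has an unevenly filled e_g set; the Jahn–Teller theorem predicts a tetragonal distortion (typically axial elongation) to lift the degeneracy.

[Cu(H2O)6]^2+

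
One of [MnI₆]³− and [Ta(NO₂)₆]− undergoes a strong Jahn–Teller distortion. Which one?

[MnI₆]³−: Ligand charges: each iodide is −1. With an overall charge of −3 the manganese centre must be in the +3 oxidation state. Manganese is a group-7 element; Mn(III) is therefore d⁴. Iodide is a weak-field ligand for a first-row metal, so the complex is high-spin. The t₂g³e_g¹ (high-spin) configuration has an unevenly filled e_g set; the Jahn–Teller theorem predicts a tetragonal distortion (typically axial elongation) to lift the degeneracy.
[Ta(NO₂)₆]−: Ligand charges: each nitro (N-bound nitrite) is −1. With an overall charge of −1 the tantalum centre must be in the +5 oxidation state. Ta sits in group 5, so the d-electron count is 5 − 5 = 0. The d⁰ configuration leaves the e_g set evenly filled (or empty) — no strong Jahn–Teller driving force.

[MnI₆]³−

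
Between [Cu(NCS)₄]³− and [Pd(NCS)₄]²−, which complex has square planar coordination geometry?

For [Cu(NCS)₄]³−: Each isothiocyanate is −1; balancing the −3 overall charge requires Cu(I). Group 11 minus oxidation state 1 gives a d¹⁰ configuration. A d¹⁰ ion has no crystal-field stabilisation preference between square planar and tetrahedral, so four ligands adopt the sterically favoured tetrahedral geometry. → tetrahedral.
For [Pd(NCS)₄]²−: Summing ligand charges against the −2 overall charge gives an oxidation state of +2 for palladium. Group 10 minus oxidation state 2 gives a d⁸ configuration. A 4d d⁸ ion has a large crystal-field splitting; square planar leaves the high-energy d_{x²−y²} orbital empty and maximises CFSE. → square planar.

[Pd(NCS)₄]²−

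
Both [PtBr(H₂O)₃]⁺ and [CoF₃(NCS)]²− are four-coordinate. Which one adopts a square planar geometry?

For [PtBr(H₂O)₃]⁺: Each bromide is −1; water is neutral; balancing the +1 overall charge requires Pt(II). Platinum is a group-10 element; Pt(II) is therefore d⁸. A 5d d⁸ ion has a large crystal-field splitting; square planar leaves the high-energy d_{x²−y²} orbital empty and maximises CFSE. → square planar.
For [CoF₃(NCS)]²−: Ligand charges: each fluoride is −1; each isothiocyanate is −1. With an overall charge of −2 the cobalt centre must be in the +2 oxidation state. Co sits in group 9, so the d-electron count is 9 − 2 = 7. For a high-spin 3d d⁷ ion with weak-field ligands the small Δₜ gives little square-planar CFSE advantage, so four ligands adopt the sterically favoured tetrahedral geometry. → tetrahedral.

[PtBr(H₂O)₃]⁺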